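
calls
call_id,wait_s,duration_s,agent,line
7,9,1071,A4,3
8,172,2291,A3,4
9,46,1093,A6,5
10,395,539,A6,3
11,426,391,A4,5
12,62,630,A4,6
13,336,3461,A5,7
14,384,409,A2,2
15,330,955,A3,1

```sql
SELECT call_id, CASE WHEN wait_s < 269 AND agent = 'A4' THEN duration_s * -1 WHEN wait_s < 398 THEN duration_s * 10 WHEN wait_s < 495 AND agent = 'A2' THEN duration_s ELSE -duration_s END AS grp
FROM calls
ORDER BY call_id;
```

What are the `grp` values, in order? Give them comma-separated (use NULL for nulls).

-1071, 22910, 10930, 5390, -391, -630, 34610, 4090, 9550

call_id=7: wait_s < 269 AND agent = 'A4' → -1071
call_id=8: wait_s < 398 → 22910
call_id=9: wait_s < 398 → 10930
call_id=10: wait_s < 398 → 5390
call_id=11: ELSE → -391
call_id=12: wait_s < 269 AND agent = 'A4' → -630
call_id=13: wait_s < 398 → 34610
call_id=14: wait_s < 398 → 4090
call_id=15: wait_s < 398 → 9550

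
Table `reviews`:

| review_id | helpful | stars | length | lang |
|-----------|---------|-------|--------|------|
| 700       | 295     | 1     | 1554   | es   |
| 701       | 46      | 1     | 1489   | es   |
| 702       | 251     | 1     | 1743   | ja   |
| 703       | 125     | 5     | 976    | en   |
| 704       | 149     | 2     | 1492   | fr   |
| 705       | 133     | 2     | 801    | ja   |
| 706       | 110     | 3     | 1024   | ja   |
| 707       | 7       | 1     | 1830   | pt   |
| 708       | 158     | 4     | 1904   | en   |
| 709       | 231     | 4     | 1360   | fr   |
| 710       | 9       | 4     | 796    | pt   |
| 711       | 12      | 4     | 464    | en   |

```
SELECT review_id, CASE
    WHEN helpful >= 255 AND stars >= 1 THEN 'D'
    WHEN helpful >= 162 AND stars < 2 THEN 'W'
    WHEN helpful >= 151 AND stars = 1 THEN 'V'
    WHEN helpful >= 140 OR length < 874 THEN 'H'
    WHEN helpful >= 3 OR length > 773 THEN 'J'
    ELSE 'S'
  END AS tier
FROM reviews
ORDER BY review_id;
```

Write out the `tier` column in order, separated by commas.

review_id=700: helpful >= 255 AND stars >= 1 → D
review_id=701: helpful >= 3 OR length > 773 → J
review_id=702: helpful >= 162 AND stars < 2 → W
review_id=703: helpful >= 3 OR length > 773 → J
review_id=704: helpful >= 140 OR length < 874 → H
review_id=705: helpful >= 140 OR length < 874 → H
review_id=706: helpful >= 3 OR length > 773 → J
review_id=707: helpful >= 3 OR length > 773 → J
review_id=708: helpful >= 140 OR length < 874 → H
review_id=709: helpful >= 140 OR length < 874 → H
review_id=710: helpful >= 140 OR length < 874 → H
review_id=711: helpful >= 140 OR length < 874 → H

D, J, W, J, H, H, J, J, H, H, H, H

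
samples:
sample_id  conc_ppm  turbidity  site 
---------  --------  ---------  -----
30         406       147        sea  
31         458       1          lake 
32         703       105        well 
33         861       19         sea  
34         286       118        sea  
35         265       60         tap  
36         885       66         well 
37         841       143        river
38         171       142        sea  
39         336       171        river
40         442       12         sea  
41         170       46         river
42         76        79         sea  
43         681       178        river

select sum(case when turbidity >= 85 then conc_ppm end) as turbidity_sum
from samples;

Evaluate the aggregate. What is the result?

sample_id=30: ✓ → 406
sample_id=31: ✗
sample_id=32: ✓ → 703
sample_id=33: ✗
sample_id=34: ✓ → 286
sample_id=35: ✗
sample_id=36: ✗
sample_id=37: ✓ → 841
sample_id=38: ✓ → 171
sample_id=39: ✓ → 336
sample_id=40: ✗
sample_id=41: ✗
sample_id=42: ✗
sample_id=43: ✓ → 681
turbidity_sum = 406 + 703 + 286 + 841 + 171 + 336 + 681 = 3424

3424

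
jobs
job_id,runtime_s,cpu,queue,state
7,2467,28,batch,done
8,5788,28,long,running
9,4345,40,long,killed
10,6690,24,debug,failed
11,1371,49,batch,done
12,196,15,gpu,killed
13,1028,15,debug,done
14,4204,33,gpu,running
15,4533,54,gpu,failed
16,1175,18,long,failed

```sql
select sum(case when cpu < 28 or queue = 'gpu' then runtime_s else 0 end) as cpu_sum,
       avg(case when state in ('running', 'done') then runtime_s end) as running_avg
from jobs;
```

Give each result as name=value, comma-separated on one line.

[cpu_sum: cpu < 28 or queue = 'gpu']
job_id=7: ✗
job_id=8: ✗
job_id=9: ✗
job_id=10: ✓ → 6690
job_id=11: ✗
job_id=12: ✓ → 196
job_id=13: ✓ → 1028
job_id=14: ✓ → 4204
job_id=15: ✓ → 4533
job_id=16: ✓ → 1175
cpu_sum = 6690 + 196 + 1028 + 4204 + 4533 + 1175 = 17826
—
[running_avg: state in ('running', 'done')]
job_id=7: ✓ → 2467
job_id=8: ✓ → 5788
job_id=9: ✗
job_id=10: ✗
job_id=11: ✓ → 1371
job_id=12: ✗
job_id=13: ✓ → 1028
job_id=14: ✓ → 4204
job_id=15: ✗
job_id=16: ✗
running_avg = (2467 + 5788 + 1371 + 1028 + 4204) / 5 = 2971.6

cpu_sum=17826, running_avg=2971.6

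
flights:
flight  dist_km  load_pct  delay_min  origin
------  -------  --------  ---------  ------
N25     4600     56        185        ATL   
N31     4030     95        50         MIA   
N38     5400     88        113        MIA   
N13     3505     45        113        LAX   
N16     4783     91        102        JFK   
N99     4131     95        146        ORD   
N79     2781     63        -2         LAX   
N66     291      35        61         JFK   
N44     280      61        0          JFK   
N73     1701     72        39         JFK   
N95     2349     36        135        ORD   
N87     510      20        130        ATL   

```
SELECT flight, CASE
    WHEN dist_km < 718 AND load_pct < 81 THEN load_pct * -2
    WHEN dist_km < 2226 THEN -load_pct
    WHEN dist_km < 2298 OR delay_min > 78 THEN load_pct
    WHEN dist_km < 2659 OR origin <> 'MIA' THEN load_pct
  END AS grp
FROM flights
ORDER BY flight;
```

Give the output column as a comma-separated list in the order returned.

flight=N13: dist_km < 2298 OR delay_min > 78 → 45
flight=N16: dist_km < 2298 OR delay_min > 78 → 91
flight=N25: dist_km < 2298 OR delay_min > 78 → 56
flight=N31: (no match → NULL) → NULL
flight=N38: dist_km < 2298 OR delay_min > 78 → 88
flight=N44: dist_km < 718 AND load_pct < 81 → -122
flight=N66: dist_km < 718 AND load_pct < 81 → -70
flight=N73: dist_km < 2226 → -72
flight=N79: dist_km < 2659 OR origin <> 'MIA' → 63
flight=N87: dist_km < 718 AND load_pct < 81 → -40
flight=N95: dist_km < 2298 OR delay_min > 78 → 36
flight=N99: dist_km < 2298 OR delay_min > 78 → 95

45, 91, 56, NULL, 88, -122, -70, -72, 63, -40, 36, 95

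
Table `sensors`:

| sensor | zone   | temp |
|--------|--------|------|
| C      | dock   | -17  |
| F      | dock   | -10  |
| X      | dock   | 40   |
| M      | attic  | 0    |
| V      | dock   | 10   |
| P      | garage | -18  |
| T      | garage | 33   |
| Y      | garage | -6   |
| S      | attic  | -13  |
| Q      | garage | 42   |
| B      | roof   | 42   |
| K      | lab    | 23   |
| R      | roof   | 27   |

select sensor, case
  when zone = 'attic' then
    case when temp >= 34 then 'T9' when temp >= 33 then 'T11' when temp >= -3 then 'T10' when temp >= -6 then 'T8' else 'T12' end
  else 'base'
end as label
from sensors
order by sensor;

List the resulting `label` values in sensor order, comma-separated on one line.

base, base, base, base, T10, base, base, base, T12, base, base, base, base

sensor=B: zone='roof' → outer ELSE → base
sensor=C: zone='dock' → outer ELSE → base
sensor=F: zone='dock' → outer ELSE → base
sensor=K: zone='lab' → outer ELSE → base
sensor=M: zone='attic' → inner[temp >= -3] → T10
sensor=P: zone='garage' → outer ELSE → base
sensor=Q: zone='garage' → outer ELSE → base
sensor=R: zone='roof' → outer ELSE → base
sensor=S: zone='attic' → inner[ELSE] → T12
sensor=T: zone='garage' → outer ELSE → base
sensor=V: zone='dock' → outer ELSE → base
sensor=X: zone='dock' → outer ELSE → base
sensor=Y: zone='garage' → outer ELSE → base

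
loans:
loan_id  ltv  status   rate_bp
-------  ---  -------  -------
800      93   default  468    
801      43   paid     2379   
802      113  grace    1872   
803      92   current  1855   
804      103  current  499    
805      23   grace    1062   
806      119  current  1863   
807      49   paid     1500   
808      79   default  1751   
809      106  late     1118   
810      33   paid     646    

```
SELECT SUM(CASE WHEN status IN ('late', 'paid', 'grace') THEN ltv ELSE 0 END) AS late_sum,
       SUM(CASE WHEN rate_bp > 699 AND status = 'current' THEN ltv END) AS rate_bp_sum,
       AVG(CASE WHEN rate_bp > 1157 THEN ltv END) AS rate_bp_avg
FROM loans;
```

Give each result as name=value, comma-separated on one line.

[late_sum: status IN ('late', 'paid', 'grace')]
loan_id=800: ✗
loan_id=801: ✓ → 43
loan_id=802: ✓ → 113
loan_id=803: ✗
loan_id=804: ✗
loan_id=805: ✓ → 23
loan_id=806: ✗
loan_id=807: ✓ → 49
loan_id=808: ✗
loan_id=809: ✓ → 106
loan_id=810: ✓ → 33
late_sum = 43 + 113 + 23 + 49 + 106 + 33 = 367
—
[rate_bp_sum: rate_bp > 699 AND status = 'current']
loan_id=800: ✗
loan_id=801: ✗
loan_id=802: ✗
loan_id=803: ✓ → 92
loan_id=804: ✗
loan_id=805: ✗
loan_id=806: ✓ → 119
loan_id=807: ✗
loan_id=808: ✗
loan_id=809: ✗
loan_id=810: ✗
rate_bp_sum = 92 + 119 = 211
—
[rate_bp_avg: rate_bp > 1157]
loan_id=800: ✗
loan_id=801: ✓ → 43
loan_id=802: ✓ → 113
loan_id=803: ✓ → 92
loan_id=804: ✗
loan_id=805: ✗
loan_id=806: ✓ → 119
loan_id=807: ✓ → 49
loan_id=808: ✓ → 79
loan_id=809: ✗
loan_id=810: ✗
rate_bp_avg = (43 + 113 + 92 + 119 + 49 + 79) / 6 = 82.5

late_sum=367, rate_bp_sum=211, rate_bp_avg=82.5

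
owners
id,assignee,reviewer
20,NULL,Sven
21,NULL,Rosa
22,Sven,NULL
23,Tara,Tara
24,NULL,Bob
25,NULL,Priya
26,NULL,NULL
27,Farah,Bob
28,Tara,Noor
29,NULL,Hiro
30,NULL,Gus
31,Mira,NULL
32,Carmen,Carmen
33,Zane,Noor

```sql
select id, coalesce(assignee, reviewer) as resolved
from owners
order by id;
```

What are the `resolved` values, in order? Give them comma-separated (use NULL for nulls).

Sven, Rosa, Sven, Tara, Bob, Priya, NULL, Farah, Tara, Hiro, Gus, Mira, Carmen, Zane

id=20: assignee=NULL, reviewer=Sven → Sven
id=21: assignee=NULL, reviewer=Rosa → Rosa
id=22: assignee=Sven → Sven
id=23: assignee=Tara → Tara
id=24: assignee=NULL, reviewer=Bob → Bob
id=25: assignee=NULL, reviewer=Priya → Priya
id=26: assignee=NULL, reviewer=NULL (all NULL) → NULL
id=27: assignee=Farah → Farah
id=28: assignee=Tara → Tara
id=29: assignee=NULL, reviewer=Hiro → Hiro
id=30: assignee=NULL, reviewer=Gus → Gus
id=31: assignee=Mira → Mira
id=32: assignee=Carmen → Carmen
id=33: assignee=Zane → Zane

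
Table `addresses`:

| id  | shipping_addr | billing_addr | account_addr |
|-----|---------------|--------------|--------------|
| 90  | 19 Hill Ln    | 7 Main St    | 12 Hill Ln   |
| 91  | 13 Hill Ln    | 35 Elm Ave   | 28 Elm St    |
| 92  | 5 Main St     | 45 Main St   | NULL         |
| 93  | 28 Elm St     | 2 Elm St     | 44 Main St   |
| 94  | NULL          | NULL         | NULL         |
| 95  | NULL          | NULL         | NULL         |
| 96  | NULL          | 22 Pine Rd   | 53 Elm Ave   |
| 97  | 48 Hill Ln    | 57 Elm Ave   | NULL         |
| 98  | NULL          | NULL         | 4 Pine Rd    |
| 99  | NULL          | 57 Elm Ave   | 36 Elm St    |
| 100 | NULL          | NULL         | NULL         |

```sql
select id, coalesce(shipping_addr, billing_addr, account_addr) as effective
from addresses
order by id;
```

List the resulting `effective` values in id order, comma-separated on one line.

19 Hill Ln, 13 Hill Ln, 5 Main St, 28 Elm St, NULL, NULL, 22 Pine Rd, 48 Hill Ln, 4 Pine Rd, 57 Elm Ave, NULL

id=90: shipping_addr=19 Hill Ln → 19 Hill Ln
id=91: shipping_addr=13 Hill Ln → 13 Hill Ln
id=92: shipping_addr=5 Main St → 5 Main St
id=93: shipping_addr=28 Elm St → 28 Elm St
id=94: shipping_addr=NULL, billing_addr=NULL, account_addr=NULL (all NULL) → NULL
id=95: shipping_addr=NULL, billing_addr=NULL, account_addr=NULL (all NULL) → NULL
id=96: shipping_addr=NULL, billing_addr=22 Pine Rd → 22 Pine Rd
id=97: shipping_addr=48 Hill Ln → 48 Hill Ln
id=98: shipping_addr=NULL, billing_addr=NULL, account_addr=4 Pine Rd → 4 Pine Rd
id=99: shipping_addr=NULL, billing_addr=57 Elm Ave → 57 Elm Ave
id=100: shipping_addr=NULL, billing_addr=NULL, account_addr=NULL (all NULL) → NULL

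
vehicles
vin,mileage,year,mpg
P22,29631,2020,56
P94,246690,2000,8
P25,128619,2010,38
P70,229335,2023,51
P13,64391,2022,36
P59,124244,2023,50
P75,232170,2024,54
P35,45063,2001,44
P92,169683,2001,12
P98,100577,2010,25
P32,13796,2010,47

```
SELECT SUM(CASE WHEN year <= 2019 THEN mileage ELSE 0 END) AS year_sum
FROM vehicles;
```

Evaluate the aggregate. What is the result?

vin=P22: ✗
vin=P94: ✓ → 246690
vin=P25: ✓ → 128619
vin=P70: ✗
vin=P13: ✗
vin=P59: ✗
vin=P75: ✗
vin=P35: ✓ → 45063
vin=P92: ✓ → 169683
vin=P98: ✓ → 100577
vin=P32: ✓ → 13796
year_sum = 246690 + 128619 + 45063 + 169683 + 100577 + 13796 = 704428

704428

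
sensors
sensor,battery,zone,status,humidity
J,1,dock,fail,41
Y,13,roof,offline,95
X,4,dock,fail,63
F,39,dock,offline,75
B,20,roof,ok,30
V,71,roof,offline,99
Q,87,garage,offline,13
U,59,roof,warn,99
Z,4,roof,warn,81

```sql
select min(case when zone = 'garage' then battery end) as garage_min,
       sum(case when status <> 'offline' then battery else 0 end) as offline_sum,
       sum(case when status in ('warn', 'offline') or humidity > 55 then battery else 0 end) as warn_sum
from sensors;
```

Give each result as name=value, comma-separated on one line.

garage_min=87, offline_sum=88, warn_sum=277

[garage_min: zone = 'garage']
sensor=J: ✗
sensor=Y: ✗
sensor=X: ✗
sensor=F: ✗
sensor=B: ✗
sensor=V: ✗
sensor=Q: ✓ → 87
sensor=U: ✗
sensor=Z: ✗
garage_min = MIN(87) = 87
—
[offline_sum: status <> 'offline']
sensor=J: ✓ → 1
sensor=Y: ✗
sensor=X: ✓ → 4
sensor=F: ✗
sensor=B: ✓ → 20
sensor=V: ✗
sensor=Q: ✗
sensor=U: ✓ → 59
sensor=Z: ✓ → 4
offline_sum = 1 + 4 + 20 + 59 + 4 = 88
—
[warn_sum: status in ('warn', 'offline') or humidity > 55]
sensor=J: ✗
sensor=Y: ✓ → 13
sensor=X: ✓ → 4
sensor=F: ✓ → 39
sensor=B: ✗
sensor=V: ✓ → 71
sensor=Q: ✓ → 87
sensor=U: ✓ → 59
sensor=Z: ✓ → 4
warn_sum = 13 + 4 + 39 + 71 + 87 + 59 + 4 = 277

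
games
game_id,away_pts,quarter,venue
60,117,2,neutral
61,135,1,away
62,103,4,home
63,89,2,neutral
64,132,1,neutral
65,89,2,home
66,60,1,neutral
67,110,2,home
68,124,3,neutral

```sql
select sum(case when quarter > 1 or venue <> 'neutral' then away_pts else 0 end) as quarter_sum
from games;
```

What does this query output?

767

game_id=60: ✓ → 117
game_id=61: ✓ → 135
game_id=62: ✓ → 103
game_id=63: ✓ → 89
game_id=64: ✗
game_id=65: ✓ → 89
game_id=66: ✗
game_id=67: ✓ → 110
game_id=68: ✓ → 124
quarter_sum = 117 + 135 + 103 + 89 + 89 + 110 + 124 = 767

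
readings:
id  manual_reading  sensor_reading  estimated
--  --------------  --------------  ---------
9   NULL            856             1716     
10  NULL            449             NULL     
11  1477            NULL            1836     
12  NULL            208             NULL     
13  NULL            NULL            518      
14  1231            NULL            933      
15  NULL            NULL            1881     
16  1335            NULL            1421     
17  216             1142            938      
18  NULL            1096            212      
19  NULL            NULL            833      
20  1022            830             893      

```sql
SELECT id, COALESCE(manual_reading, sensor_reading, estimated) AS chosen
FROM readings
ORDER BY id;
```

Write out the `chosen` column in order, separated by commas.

id=9: manual_reading=NULL, sensor_reading=856 → 856
id=10: manual_reading=NULL, sensor_reading=449 → 449
id=11: manual_reading=1477 → 1477
id=12: manual_reading=NULL, sensor_reading=208 → 208
id=13: manual_reading=NULL, sensor_reading=NULL, estimated=518 → 518
id=14: manual_reading=1231 → 1231
id=15: manual_reading=NULL, sensor_reading=NULL, estimated=1881 → 1881
id=16: manual_reading=1335 → 1335
id=17: manual_reading=216 → 216
id=18: manual_reading=NULL, sensor_reading=1096 → 1096
id=19: manual_reading=NULL, sensor_reading=NULL, estimated=833 → 833
id=20: manual_reading=1022 → 1022

856, 449, 1477, 208, 518, 1231, 1881, 1335, 216, 1096, 833, 1022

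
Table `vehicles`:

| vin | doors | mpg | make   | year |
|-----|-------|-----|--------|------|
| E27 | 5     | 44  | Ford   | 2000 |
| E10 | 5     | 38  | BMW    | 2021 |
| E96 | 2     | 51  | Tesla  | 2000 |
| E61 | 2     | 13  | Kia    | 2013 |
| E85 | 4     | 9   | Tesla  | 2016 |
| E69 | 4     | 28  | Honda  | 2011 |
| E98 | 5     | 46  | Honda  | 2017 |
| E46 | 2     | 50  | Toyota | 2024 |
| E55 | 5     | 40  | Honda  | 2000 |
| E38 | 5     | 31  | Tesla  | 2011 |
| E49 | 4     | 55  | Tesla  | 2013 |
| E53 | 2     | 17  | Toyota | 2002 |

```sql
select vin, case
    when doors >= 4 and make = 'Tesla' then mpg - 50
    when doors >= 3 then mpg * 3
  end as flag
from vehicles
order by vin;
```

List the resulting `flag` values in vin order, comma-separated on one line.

vin=E10: doors >= 3 → 114
vin=E27: doors >= 3 → 132
vin=E38: doors >= 4 and make = 'Tesla' → -19
vin=E46: (no match → NULL) → NULL
vin=E49: doors >= 4 and make = 'Tesla' → 5
vin=E53: (no match → NULL) → NULL
vin=E55: doors >= 3 → 120
vin=E61: (no match → NULL) → NULL
vin=E69: doors >= 3 → 84
vin=E85: doors >= 4 and make = 'Tesla' → -41
vin=E96: (no match → NULL) → NULL
vin=E98: doors >= 3 → 138

114, 132, -19, NULL, 5, NULL, 120, NULL, 84, -41, NULL, 138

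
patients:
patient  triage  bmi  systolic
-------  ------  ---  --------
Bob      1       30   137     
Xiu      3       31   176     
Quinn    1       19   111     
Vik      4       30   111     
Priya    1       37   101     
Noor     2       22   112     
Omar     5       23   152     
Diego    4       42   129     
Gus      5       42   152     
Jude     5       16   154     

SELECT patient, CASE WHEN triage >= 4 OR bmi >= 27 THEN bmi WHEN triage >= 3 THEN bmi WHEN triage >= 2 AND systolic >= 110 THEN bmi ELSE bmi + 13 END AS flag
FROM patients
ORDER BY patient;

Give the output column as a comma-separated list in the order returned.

30, 42, 42, 16, 22, 23, 37, 32, 30, 31

patient=Bob: triage >= 4 OR bmi >= 27 → 30
patient=Diego: triage >= 4 OR bmi >= 27 → 42
patient=Gus: triage >= 4 OR bmi >= 27 → 42
patient=Jude: triage >= 4 OR bmi >= 27 → 16
patient=Noor: triage >= 2 AND systolic >= 110 → 22
patient=Omar: triage >= 4 OR bmi >= 27 → 23
patient=Priya: triage >= 4 OR bmi >= 27 → 37
patient=Quinn: ELSE → 32
patient=Vik: triage >= 4 OR bmi >= 27 → 30
patient=Xiu: triage >= 4 OR bmi >= 27 → 31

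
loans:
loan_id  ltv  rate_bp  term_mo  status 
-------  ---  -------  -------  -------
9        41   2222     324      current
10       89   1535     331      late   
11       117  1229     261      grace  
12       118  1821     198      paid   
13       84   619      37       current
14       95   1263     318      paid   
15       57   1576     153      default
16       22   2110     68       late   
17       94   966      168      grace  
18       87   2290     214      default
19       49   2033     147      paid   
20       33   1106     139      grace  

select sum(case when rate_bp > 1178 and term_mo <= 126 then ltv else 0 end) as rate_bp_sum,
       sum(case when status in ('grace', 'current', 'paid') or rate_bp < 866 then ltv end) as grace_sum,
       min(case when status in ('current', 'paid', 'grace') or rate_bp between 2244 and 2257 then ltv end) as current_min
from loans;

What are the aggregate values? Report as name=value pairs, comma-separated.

[rate_bp_sum: rate_bp > 1178 and term_mo <= 126]
loan_id=9: ✗
loan_id=10: ✗
loan_id=11: ✗
loan_id=12: ✗
loan_id=13: ✗
loan_id=14: ✗
loan_id=15: ✗
loan_id=16: ✓ → 22
loan_id=17: ✗
loan_id=18: ✗
loan_id=19: ✗
loan_id=20: ✗
rate_bp_sum = 22
—
[grace_sum: status in ('grace', 'current', 'paid') or rate_bp < 866]
loan_id=9: ✓ → 41
loan_id=10: ✗
loan_id=11: ✓ → 117
loan_id=12: ✓ → 118
loan_id=13: ✓ → 84
loan_id=14: ✓ → 95
loan_id=15: ✗
loan_id=16: ✗
loan_id=17: ✓ → 94
loan_id=18: ✗
loan_id=19: ✓ → 49
loan_id=20: ✓ → 33
grace_sum = 41 + 117 + 118 + 84 + 95 + 94 + 49 + 33 = 631
—
[current_min: status in ('current', 'paid', 'grace') or rate_bp between 2244 and 2257]
loan_id=9: ✓ → 41
loan_id=10: ✗
loan_id=11: ✓ → 117
loan_id=12: ✓ → 118
loan_id=13: ✓ → 84
loan_id=14: ✓ → 95
loan_id=15: ✗
loan_id=16: ✗
loan_id=17: ✓ → 94
loan_id=18: ✗
loan_id=19: ✓ → 49
loan_id=20: ✓ → 33
current_min = MIN(41, 117, 118, 84, 95, 94, 49, 33) = 33

rate_bp_sum=22, grace_sum=631, current_min=33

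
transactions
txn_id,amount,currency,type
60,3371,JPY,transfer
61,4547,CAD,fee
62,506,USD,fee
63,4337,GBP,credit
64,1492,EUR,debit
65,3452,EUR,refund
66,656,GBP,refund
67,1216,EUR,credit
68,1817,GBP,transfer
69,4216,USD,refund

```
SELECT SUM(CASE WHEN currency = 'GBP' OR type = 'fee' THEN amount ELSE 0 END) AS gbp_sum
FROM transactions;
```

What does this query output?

txn_id=60: ✗
txn_id=61: ✓ → 4547
txn_id=62: ✓ → 506
txn_id=63: ✓ → 4337
txn_id=64: ✗
txn_id=65: ✗
txn_id=66: ✓ → 656
txn_id=67: ✗
txn_id=68: ✓ → 1817
txn_id=69: ✗
gbp_sum = 4547 + 506 + 4337 + 656 + 1817 = 11863

11863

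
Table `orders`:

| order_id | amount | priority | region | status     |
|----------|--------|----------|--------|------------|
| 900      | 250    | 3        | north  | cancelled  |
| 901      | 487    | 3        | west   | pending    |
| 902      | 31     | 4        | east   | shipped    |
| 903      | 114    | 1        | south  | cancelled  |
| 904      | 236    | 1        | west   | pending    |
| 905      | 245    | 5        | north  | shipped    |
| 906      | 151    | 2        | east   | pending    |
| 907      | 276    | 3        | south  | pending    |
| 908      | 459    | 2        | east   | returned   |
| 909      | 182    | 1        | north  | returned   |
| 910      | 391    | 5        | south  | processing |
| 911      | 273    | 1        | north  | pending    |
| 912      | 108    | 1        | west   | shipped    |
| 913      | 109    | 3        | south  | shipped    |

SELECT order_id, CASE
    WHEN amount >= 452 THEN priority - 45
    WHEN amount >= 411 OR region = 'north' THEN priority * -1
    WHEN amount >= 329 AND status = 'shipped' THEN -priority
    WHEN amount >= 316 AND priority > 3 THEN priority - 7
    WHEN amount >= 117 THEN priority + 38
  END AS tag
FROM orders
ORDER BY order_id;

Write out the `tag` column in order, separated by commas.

-3, -42, NULL, NULL, 39, -5, 40, 41, -43, -1, -2, -1, NULL, NULL

order_id=900: amount >= 411 OR region = 'north' → -3
order_id=901: amount >= 452 → -42
order_id=902: (no match → NULL) → NULL
order_id=903: (no match → NULL) → NULL
order_id=904: amount >= 117 → 39
order_id=905: amount >= 411 OR region = 'north' → -5
order_id=906: amount >= 117 → 40
order_id=907: amount >= 117 → 41
order_id=908: amount >= 452 → -43
order_id=909: amount >= 411 OR region = 'north' → -1
order_id=910: amount >= 316 AND priority > 3 → -2
order_id=911: amount >= 411 OR region = 'north' → -1
order_id=912: (no match → NULL) → NULL
order_id=913: (no match → NULL) → NULL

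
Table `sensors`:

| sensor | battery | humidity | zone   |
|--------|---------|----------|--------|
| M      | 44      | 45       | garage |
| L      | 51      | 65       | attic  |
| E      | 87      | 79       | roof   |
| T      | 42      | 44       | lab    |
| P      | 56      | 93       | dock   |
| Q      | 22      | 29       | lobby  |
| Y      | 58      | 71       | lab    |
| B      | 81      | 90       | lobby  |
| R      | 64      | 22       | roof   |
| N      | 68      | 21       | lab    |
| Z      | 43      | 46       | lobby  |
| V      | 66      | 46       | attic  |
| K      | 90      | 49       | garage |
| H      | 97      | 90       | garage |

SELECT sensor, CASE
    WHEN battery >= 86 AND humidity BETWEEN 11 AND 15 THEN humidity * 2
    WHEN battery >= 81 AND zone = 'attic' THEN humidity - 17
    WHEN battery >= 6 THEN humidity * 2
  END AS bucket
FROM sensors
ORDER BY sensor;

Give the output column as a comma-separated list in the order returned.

sensor=B: battery >= 6 → 180
sensor=E: battery >= 6 → 158
sensor=H: battery >= 6 → 180
sensor=K: battery >= 6 → 98
sensor=L: battery >= 6 → 130
sensor=M: battery >= 6 → 90
sensor=N: battery >= 6 → 42
sensor=P: battery >= 6 → 186
sensor=Q: battery >= 6 → 58
sensor=R: battery >= 6 → 44
sensor=T: battery >= 6 → 88
sensor=V: battery >= 6 → 92
sensor=Y: battery >= 6 → 142
sensor=Z: battery >= 6 → 92

180, 158, 180, 98, 130, 90, 42, 186, 58, 44, 88, 92, 142, 92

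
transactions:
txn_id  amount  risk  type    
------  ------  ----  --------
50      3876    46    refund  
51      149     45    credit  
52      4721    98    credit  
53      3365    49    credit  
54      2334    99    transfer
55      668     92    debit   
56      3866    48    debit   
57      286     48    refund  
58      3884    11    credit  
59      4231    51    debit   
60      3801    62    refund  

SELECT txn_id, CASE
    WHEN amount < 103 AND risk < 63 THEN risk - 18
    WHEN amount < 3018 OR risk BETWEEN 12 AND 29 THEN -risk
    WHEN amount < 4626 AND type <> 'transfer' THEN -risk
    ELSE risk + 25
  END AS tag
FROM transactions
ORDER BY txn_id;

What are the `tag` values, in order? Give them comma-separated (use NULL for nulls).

txn_id=50: amount < 4626 AND type <> 'transfer' → -46
txn_id=51: amount < 3018 OR risk BETWEEN 12 AND 29 → -45
txn_id=52: ELSE → 123
txn_id=53: amount < 4626 AND type <> 'transfer' → -49
txn_id=54: amount < 3018 OR risk BETWEEN 12 AND 29 → -99
txn_id=55: amount < 3018 OR risk BETWEEN 12 AND 29 → -92
txn_id=56: amount < 4626 AND type <> 'transfer' → -48
txn_id=57: amount < 3018 OR risk BETWEEN 12 AND 29 → -48
txn_id=58: amount < 4626 AND type <> 'transfer' → -11
txn_id=59: amount < 4626 AND type <> 'transfer' → -51
txn_id=60: amount < 4626 AND type <> 'transfer' → -62

-46, -45, 123, -49, -99, -92, -48, -48, -11, -51, -62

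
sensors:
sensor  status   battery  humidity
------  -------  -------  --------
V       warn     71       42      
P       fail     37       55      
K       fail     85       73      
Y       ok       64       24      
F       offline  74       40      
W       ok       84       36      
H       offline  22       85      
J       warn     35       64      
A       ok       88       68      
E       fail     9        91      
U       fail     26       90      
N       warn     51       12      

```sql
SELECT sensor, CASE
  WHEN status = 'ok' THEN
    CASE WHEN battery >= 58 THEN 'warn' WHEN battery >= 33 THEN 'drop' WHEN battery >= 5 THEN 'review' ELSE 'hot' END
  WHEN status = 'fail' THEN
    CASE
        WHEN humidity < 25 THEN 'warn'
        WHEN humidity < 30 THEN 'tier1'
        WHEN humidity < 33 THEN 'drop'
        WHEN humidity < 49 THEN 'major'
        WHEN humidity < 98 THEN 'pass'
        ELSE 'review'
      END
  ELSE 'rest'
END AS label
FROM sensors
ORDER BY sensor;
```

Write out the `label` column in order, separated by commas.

sensor=A: status='ok' → inner[battery >= 58] → warn
sensor=E: status='fail' → inner[humidity < 98] → pass
sensor=F: status='offline' → outer ELSE → rest
sensor=H: status='offline' → outer ELSE → rest
sensor=J: status='warn' → outer ELSE → rest
sensor=K: status='fail' → inner[humidity < 98] → pass
sensor=N: status='warn' → outer ELSE → rest
sensor=P: status='fail' → inner[humidity < 98] → pass
sensor=U: status='fail' → inner[humidity < 98] → pass
sensor=V: status='warn' → outer ELSE → rest
sensor=W: status='ok' → inner[battery >= 58] → warn
sensor=Y: status='ok' → inner[battery >= 58] → warn

warn, pass, rest, rest, rest, pass, rest, pass, pass, rest, warn, warn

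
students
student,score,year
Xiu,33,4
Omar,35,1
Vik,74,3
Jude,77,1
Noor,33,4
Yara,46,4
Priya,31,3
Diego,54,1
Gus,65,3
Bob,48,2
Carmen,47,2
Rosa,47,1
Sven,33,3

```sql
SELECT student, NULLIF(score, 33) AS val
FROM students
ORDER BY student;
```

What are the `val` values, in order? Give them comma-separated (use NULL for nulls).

student=Bob: score=48 vs 33: differ → 48
student=Carmen: score=47 vs 33: differ → 47
student=Diego: score=54 vs 33: differ → 54
student=Gus: score=65 vs 33: differ → 65
student=Jude: score=77 vs 33: differ → 77
student=Noor: score=33 vs 33: equal → NULL
student=Omar: score=35 vs 33: differ → 35
student=Priya: score=31 vs 33: differ → 31
student=Rosa: score=47 vs 33: differ → 47
student=Sven: score=33 vs 33: equal → NULL
student=Vik: score=74 vs 33: differ → 74
student=Xiu: score=33 vs 33: equal → NULL
student=Yara: score=46 vs 33: differ → 46

48, 47, 54, 65, 77, NULL, 35, 31, 47, NULL, 74, NULL, 46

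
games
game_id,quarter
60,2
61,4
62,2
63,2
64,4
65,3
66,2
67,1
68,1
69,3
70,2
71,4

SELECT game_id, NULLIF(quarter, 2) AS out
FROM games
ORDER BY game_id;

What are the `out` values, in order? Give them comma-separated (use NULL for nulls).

game_id=60: quarter=2 vs 2: equal → NULL
game_id=61: quarter=4 vs 2: differ → 4
game_id=62: quarter=2 vs 2: equal → NULL
game_id=63: quarter=2 vs 2: equal → NULL
game_id=64: quarter=4 vs 2: differ → 4
game_id=65: quarter=3 vs 2: differ → 3
game_id=66: quarter=2 vs 2: equal → NULL
game_id=67: quarter=1 vs 2: differ → 1
game_id=68: quarter=1 vs 2: differ → 1
game_id=69: quarter=3 vs 2: differ → 3
game_id=70: quarter=2 vs 2: equal → NULL
game_id=71: quarter=4 vs 2: differ → 4

NULL, 4, NULL, NULL, 4, 3, NULL, 1, 1, 3, NULL, 4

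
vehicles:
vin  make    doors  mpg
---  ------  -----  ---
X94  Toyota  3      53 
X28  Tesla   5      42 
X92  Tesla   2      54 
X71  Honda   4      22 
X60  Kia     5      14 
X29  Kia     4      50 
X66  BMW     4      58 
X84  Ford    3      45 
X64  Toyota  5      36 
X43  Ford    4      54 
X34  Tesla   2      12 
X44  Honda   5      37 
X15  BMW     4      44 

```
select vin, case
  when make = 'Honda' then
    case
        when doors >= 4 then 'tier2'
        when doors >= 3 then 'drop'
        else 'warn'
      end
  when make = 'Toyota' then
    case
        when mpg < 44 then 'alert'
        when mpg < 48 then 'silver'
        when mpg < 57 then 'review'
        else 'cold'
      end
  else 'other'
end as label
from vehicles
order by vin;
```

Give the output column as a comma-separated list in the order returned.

vin=X15: make='BMW' → outer ELSE → other
vin=X28: make='Tesla' → outer ELSE → other
vin=X29: make='Kia' → outer ELSE → other
vin=X34: make='Tesla' → outer ELSE → other
vin=X43: make='Ford' → outer ELSE → other
vin=X44: make='Honda' → inner[doors >= 4] → tier2
vin=X60: make='Kia' → outer ELSE → other
vin=X64: make='Toyota' → inner[mpg < 44] → alert
vin=X66: make='BMW' → outer ELSE → other
vin=X71: make='Honda' → inner[doors >= 4] → tier2
vin=X84: make='Ford' → outer ELSE → other
vin=X92: make='Tesla' → outer ELSE → other
vin=X94: make='Toyota' → inner[mpg < 57] → review

other, other, other, other, other, tier2, other, alert, other, tier2, other, other, review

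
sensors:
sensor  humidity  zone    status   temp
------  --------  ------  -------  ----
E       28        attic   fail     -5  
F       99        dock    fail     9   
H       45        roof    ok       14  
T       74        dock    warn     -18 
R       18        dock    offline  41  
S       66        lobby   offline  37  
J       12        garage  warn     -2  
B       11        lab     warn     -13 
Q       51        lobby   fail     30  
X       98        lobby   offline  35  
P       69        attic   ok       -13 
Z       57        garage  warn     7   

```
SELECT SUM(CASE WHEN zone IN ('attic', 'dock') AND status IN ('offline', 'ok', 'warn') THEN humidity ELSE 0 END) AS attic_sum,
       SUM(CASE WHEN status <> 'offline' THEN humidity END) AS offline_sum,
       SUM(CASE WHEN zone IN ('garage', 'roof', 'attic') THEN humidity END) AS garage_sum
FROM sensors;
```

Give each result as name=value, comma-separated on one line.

[attic_sum: zone IN ('attic', 'dock') AND status IN ('offline', 'ok', 'warn')]
sensor=E: ✗
sensor=F: ✗
sensor=H: ✗
sensor=T: ✓ → 74
sensor=R: ✓ → 18
sensor=S: ✗
sensor=J: ✗
sensor=B: ✗
sensor=Q: ✗
sensor=X: ✗
sensor=P: ✓ → 69
sensor=Z: ✗
attic_sum = 74 + 18 + 69 = 161
—
[offline_sum: status <> 'offline']
sensor=E: ✓ → 28
sensor=F: ✓ → 99
sensor=H: ✓ → 45
sensor=T: ✓ → 74
sensor=R: ✗
sensor=S: ✗
sensor=J: ✓ → 12
sensor=B: ✓ → 11
sensor=Q: ✓ → 51
sensor=X: ✗
sensor=P: ✓ → 69
sensor=Z: ✓ → 57
offline_sum = 28 + 99 + 45 + 74 + 12 + 11 + 51 + 69 + 57 = 446
—
[garage_sum: zone IN ('garage', 'roof', 'attic')]
sensor=E: ✓ → 28
sensor=F: ✗
sensor=H: ✓ → 45
sensor=T: ✗
sensor=R: ✗
sensor=S: ✗
sensor=J: ✓ → 12
sensor=B: ✗
sensor=Q: ✗
sensor=X: ✗
sensor=P: ✓ → 69
sensor=Z: ✓ → 57
garage_sum = 28 + 45 + 12 + 69 + 57 = 211

attic_sum=161, offline_sum=446, garage_sum=211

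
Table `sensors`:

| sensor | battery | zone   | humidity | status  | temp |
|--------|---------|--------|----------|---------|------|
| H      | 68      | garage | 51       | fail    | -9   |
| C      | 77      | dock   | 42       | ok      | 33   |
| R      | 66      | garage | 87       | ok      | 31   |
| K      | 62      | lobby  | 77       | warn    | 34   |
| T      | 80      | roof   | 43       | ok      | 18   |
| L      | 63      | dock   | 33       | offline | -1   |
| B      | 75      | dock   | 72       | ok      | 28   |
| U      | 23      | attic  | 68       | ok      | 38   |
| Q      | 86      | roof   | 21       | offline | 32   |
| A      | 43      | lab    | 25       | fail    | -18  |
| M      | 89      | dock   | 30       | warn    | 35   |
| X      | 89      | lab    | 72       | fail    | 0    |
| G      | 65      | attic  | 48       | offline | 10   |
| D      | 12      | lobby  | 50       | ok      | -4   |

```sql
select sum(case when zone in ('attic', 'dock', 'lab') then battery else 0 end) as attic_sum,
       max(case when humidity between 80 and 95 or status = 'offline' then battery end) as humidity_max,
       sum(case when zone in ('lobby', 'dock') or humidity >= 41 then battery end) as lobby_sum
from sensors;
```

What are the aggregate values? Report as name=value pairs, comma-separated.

attic_sum=524, humidity_max=86, lobby_sum=769

[attic_sum: zone in ('attic', 'dock', 'lab')]
sensor=H: ✗
sensor=C: ✓ → 77
sensor=R: ✗
sensor=K: ✗
sensor=T: ✗
sensor=L: ✓ → 63
sensor=B: ✓ → 75
sensor=U: ✓ → 23
sensor=Q: ✗
sensor=A: ✓ → 43
sensor=M: ✓ → 89
sensor=X: ✓ → 89
sensor=G: ✓ → 65
sensor=D: ✗
attic_sum = 77 + 63 + 75 + 23 + 43 + 89 + 89 + 65 = 524
—
[humidity_max: humidity between 80 and 95 or status = 'offline']
sensor=H: ✗
sensor=C: ✗
sensor=R: ✓ → 66
sensor=K: ✗
sensor=T: ✗
sensor=L: ✓ → 63
sensor=B: ✗
sensor=U: ✗
sensor=Q: ✓ → 86
sensor=A: ✗
sensor=M: ✗
sensor=X: ✗
sensor=G: ✓ → 65
sensor=D: ✗
humidity_max = MAX(66, 63, 86, 65) = 86
—
[lobby_sum: zone in ('lobby', 'dock') or humidity >= 41]
sensor=H: ✓ → 68
sensor=C: ✓ → 77
sensor=R: ✓ → 66
sensor=K: ✓ → 62
sensor=T: ✓ → 80
sensor=L: ✓ → 63
sensor=B: ✓ → 75
sensor=U: ✓ → 23
sensor=Q: ✗
sensor=A: ✗
sensor=M: ✓ → 89
sensor=X: ✓ → 89
sensor=G: ✓ → 65
sensor=D: ✓ → 12
lobby_sum = 68 + 77 + 66 + 62 + 80 + 63 + 75 + 23 + 89 + 89 + 65 + 12 = 769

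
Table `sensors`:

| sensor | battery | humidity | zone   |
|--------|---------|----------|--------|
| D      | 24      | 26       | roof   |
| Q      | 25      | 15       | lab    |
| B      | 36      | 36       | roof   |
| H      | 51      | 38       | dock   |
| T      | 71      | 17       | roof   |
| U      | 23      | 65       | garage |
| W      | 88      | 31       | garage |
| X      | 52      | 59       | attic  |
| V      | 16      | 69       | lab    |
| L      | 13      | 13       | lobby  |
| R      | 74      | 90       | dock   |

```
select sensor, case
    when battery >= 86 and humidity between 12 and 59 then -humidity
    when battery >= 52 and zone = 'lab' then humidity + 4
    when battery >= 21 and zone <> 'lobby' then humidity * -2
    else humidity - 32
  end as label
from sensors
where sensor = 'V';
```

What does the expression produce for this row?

37

sensor = V: battery=16, humidity=69, zone=lab.
battery >= 86 and humidity between 12 and 59 → false
battery >= 52 and zone = 'lab' → false
battery >= 21 and zone <> 'lobby' → false
No prior WHEN matched → ELSE → 37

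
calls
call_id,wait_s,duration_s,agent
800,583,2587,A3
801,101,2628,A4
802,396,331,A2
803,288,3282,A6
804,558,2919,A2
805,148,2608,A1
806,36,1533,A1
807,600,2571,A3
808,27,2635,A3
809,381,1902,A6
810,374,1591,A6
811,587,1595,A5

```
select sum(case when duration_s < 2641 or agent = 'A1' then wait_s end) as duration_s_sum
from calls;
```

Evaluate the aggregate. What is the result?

call_id=800: ✓ → 583
call_id=801: ✓ → 101
call_id=802: ✓ → 396
call_id=803: ✗
call_id=804: ✗
call_id=805: ✓ → 148
call_id=806: ✓ → 36
call_id=807: ✓ → 600
call_id=808: ✓ → 27
call_id=809: ✓ → 381
call_id=810: ✓ → 374
call_id=811: ✓ → 587
duration_s_sum = 583 + 101 + 396 + 148 + 36 + 600 + 27 + 381 + 374 + 587 = 3233

3233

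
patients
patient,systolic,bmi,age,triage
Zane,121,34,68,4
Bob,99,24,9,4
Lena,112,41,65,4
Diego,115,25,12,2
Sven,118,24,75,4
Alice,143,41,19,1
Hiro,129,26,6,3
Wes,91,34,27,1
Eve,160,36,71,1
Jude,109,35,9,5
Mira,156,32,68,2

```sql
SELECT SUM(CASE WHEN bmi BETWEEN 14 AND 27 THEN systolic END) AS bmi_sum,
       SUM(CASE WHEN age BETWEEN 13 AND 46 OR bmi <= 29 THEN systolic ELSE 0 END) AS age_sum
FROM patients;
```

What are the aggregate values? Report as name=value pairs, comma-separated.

[bmi_sum: bmi BETWEEN 14 AND 27]
patient=Zane: ✗
patient=Bob: ✓ → 99
patient=Lena: ✗
patient=Diego: ✓ → 115
patient=Sven: ✓ → 118
patient=Alice: ✗
patient=Hiro: ✓ → 129
patient=Wes: ✗
patient=Eve: ✗
patient=Jude: ✗
patient=Mira: ✗
bmi_sum = 99 + 115 + 118 + 129 = 461
—
[age_sum: age BETWEEN 13 AND 46 OR bmi <= 29]
patient=Zane: ✗
patient=Bob: ✓ → 99
patient=Lena: ✗
patient=Diego: ✓ → 115
patient=Sven: ✓ → 118
patient=Alice: ✓ → 143
patient=Hiro: ✓ → 129
patient=Wes: ✓ → 91
patient=Eve: ✗
patient=Jude: ✗
patient=Mira: ✗
age_sum = 99 + 115 + 118 + 143 + 129 + 91 = 695

bmi_sum=461, age_sum=695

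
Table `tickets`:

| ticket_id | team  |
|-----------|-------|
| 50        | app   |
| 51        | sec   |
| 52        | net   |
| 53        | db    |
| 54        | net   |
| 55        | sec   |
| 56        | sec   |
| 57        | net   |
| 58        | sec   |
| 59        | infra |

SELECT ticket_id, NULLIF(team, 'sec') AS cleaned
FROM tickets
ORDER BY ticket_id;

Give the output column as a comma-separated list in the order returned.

ticket_id=50: team=app vs sec: differ → app
ticket_id=51: team=sec vs sec: equal → NULL
ticket_id=52: team=net vs sec: differ → net
ticket_id=53: team=db vs sec: differ → db
ticket_id=54: team=net vs sec: differ → net
ticket_id=55: team=sec vs sec: equal → NULL
ticket_id=56: team=sec vs sec: equal → NULL
ticket_id=57: team=net vs sec: differ → net
ticket_id=58: team=sec vs sec: equal → NULL
ticket_id=59: team=infra vs sec: differ → infra

app, NULL, net, db, net, NULL, NULL, net, NULL, infra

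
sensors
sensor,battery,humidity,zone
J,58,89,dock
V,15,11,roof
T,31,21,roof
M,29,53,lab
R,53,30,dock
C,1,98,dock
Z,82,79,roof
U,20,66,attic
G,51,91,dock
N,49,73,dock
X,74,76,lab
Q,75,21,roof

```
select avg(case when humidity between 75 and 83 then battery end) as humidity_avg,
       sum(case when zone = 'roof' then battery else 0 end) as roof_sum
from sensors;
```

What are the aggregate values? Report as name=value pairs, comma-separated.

[humidity_avg: humidity between 75 and 83]
sensor=J: ✗
sensor=V: ✗
sensor=T: ✗
sensor=M: ✗
sensor=R: ✗
sensor=C: ✗
sensor=Z: ✓ → 82
sensor=U: ✗
sensor=G: ✗
sensor=N: ✗
sensor=X: ✓ → 74
sensor=Q: ✗
humidity_avg = (82 + 74) / 2 = 78
—
[roof_sum: zone = 'roof']
sensor=J: ✗
sensor=V: ✓ → 15
sensor=T: ✓ → 31
sensor=M: ✗
sensor=R: ✗
sensor=C: ✗
sensor=Z: ✓ → 82
sensor=U: ✗
sensor=G: ✗
sensor=N: ✗
sensor=X: ✗
sensor=Q: ✓ → 75
roof_sum = 15 + 31 + 82 + 75 = 203

humidity_avg=78, roof_sum=203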